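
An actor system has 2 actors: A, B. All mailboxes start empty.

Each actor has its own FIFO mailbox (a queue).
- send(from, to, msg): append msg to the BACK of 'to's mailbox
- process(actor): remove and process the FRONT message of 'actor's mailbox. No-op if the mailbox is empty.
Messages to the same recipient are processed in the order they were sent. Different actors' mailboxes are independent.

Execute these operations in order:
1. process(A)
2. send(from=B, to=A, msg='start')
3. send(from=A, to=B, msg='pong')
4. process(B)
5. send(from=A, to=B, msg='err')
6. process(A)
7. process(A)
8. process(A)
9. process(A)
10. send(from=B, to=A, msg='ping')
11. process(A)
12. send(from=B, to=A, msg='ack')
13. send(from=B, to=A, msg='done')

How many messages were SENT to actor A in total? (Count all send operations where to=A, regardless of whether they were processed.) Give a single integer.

After 1 (process(A)): A:[] B:[]
After 2 (send(from=B, to=A, msg='start')): A:[start] B:[]
After 3 (send(from=A, to=B, msg='pong')): A:[start] B:[pong]
After 4 (process(B)): A:[start] B:[]
After 5 (send(from=A, to=B, msg='err')): A:[start] B:[err]
After 6 (process(A)): A:[] B:[err]
After 7 (process(A)): A:[] B:[err]
After 8 (process(A)): A:[] B:[err]
After 9 (process(A)): A:[] B:[err]
After 10 (send(from=B, to=A, msg='ping')): A:[ping] B:[err]
After 11 (process(A)): A:[] B:[err]
After 12 (send(from=B, to=A, msg='ack')): A:[ack] B:[err]
After 13 (send(from=B, to=A, msg='done')): A:[ack,done] B:[err]

Answer: 4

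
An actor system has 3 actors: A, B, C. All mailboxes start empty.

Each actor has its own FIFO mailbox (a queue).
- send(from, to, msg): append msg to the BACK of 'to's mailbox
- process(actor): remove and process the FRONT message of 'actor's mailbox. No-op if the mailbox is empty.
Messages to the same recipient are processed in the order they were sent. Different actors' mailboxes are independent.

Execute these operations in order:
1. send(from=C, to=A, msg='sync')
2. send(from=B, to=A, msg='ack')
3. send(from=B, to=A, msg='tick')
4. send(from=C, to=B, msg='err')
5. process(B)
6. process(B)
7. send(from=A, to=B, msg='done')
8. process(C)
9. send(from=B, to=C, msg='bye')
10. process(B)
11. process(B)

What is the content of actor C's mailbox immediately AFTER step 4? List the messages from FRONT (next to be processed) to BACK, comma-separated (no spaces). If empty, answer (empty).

After 1 (send(from=C, to=A, msg='sync')): A:[sync] B:[] C:[]
After 2 (send(from=B, to=A, msg='ack')): A:[sync,ack] B:[] C:[]
After 3 (send(from=B, to=A, msg='tick')): A:[sync,ack,tick] B:[] C:[]
After 4 (send(from=C, to=B, msg='err')): A:[sync,ack,tick] B:[err] C:[]

(empty)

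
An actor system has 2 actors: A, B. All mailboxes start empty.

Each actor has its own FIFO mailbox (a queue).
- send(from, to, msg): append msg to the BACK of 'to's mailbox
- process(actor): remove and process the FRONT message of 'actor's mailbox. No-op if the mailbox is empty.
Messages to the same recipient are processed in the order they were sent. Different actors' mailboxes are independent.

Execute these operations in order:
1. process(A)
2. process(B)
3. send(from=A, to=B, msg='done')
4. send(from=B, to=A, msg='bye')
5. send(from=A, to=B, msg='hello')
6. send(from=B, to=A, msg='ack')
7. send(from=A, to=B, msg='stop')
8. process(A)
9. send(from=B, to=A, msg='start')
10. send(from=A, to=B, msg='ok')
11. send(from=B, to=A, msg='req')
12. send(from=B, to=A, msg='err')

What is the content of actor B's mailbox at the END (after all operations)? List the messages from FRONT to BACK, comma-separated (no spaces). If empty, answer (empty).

Answer: done,hello,stop,ok

Derivation:
After 1 (process(A)): A:[] B:[]
After 2 (process(B)): A:[] B:[]
After 3 (send(from=A, to=B, msg='done')): A:[] B:[done]
After 4 (send(from=B, to=A, msg='bye')): A:[bye] B:[done]
After 5 (send(from=A, to=B, msg='hello')): A:[bye] B:[done,hello]
After 6 (send(from=B, to=A, msg='ack')): A:[bye,ack] B:[done,hello]
After 7 (send(from=A, to=B, msg='stop')): A:[bye,ack] B:[done,hello,stop]
After 8 (process(A)): A:[ack] B:[done,hello,stop]
After 9 (send(from=B, to=A, msg='start')): A:[ack,start] B:[done,hello,stop]
After 10 (send(from=A, to=B, msg='ok')): A:[ack,start] B:[done,hello,stop,ok]
After 11 (send(from=B, to=A, msg='req')): A:[ack,start,req] B:[done,hello,stop,ok]
After 12 (send(from=B, to=A, msg='err')): A:[ack,start,req,err] B:[done,hello,stop,ok]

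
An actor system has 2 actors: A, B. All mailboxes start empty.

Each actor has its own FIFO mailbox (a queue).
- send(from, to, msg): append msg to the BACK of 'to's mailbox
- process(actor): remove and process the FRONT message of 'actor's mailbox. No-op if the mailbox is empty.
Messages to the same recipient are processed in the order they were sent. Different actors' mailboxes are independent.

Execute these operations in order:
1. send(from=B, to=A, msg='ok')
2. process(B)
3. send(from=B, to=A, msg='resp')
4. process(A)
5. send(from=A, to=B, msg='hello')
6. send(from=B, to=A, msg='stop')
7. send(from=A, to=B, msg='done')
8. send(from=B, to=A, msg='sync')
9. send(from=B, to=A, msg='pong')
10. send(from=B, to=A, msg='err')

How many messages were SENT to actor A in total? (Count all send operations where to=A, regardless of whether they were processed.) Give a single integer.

Answer: 6

Derivation:
After 1 (send(from=B, to=A, msg='ok')): A:[ok] B:[]
After 2 (process(B)): A:[ok] B:[]
After 3 (send(from=B, to=A, msg='resp')): A:[ok,resp] B:[]
After 4 (process(A)): A:[resp] B:[]
After 5 (send(from=A, to=B, msg='hello')): A:[resp] B:[hello]
After 6 (send(from=B, to=A, msg='stop')): A:[resp,stop] B:[hello]
After 7 (send(from=A, to=B, msg='done')): A:[resp,stop] B:[hello,done]
After 8 (send(from=B, to=A, msg='sync')): A:[resp,stop,sync] B:[hello,done]
After 9 (send(from=B, to=A, msg='pong')): A:[resp,stop,sync,pong] B:[hello,done]
After 10 (send(from=B, to=A, msg='err')): A:[resp,stop,sync,pong,err] B:[hello,done]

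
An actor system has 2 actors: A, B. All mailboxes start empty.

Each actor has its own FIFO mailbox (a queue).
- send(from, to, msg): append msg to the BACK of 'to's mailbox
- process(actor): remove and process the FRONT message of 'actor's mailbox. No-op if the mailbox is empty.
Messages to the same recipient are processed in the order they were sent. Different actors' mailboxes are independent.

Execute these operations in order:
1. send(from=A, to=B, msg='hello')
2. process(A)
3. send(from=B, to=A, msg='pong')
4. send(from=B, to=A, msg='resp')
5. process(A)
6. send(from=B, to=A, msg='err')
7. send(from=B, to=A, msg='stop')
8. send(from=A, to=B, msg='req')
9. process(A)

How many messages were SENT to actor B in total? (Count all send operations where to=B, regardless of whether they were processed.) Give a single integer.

After 1 (send(from=A, to=B, msg='hello')): A:[] B:[hello]
After 2 (process(A)): A:[] B:[hello]
After 3 (send(from=B, to=A, msg='pong')): A:[pong] B:[hello]
After 4 (send(from=B, to=A, msg='resp')): A:[pong,resp] B:[hello]
After 5 (process(A)): A:[resp] B:[hello]
After 6 (send(from=B, to=A, msg='err')): A:[resp,err] B:[hello]
After 7 (send(from=B, to=A, msg='stop')): A:[resp,err,stop] B:[hello]
After 8 (send(from=A, to=B, msg='req')): A:[resp,err,stop] B:[hello,req]
After 9 (process(A)): A:[err,stop] B:[hello,req]

Answer: 2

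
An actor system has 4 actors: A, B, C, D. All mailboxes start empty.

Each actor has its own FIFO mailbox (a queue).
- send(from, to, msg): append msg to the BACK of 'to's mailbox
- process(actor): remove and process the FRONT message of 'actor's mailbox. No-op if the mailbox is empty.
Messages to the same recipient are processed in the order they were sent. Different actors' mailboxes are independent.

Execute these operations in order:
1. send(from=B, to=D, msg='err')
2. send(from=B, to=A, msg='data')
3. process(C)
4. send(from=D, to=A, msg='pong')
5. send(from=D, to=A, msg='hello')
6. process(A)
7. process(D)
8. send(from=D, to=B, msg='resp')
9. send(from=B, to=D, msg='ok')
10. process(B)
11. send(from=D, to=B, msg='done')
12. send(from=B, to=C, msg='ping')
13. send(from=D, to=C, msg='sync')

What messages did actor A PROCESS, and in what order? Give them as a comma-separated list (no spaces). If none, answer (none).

After 1 (send(from=B, to=D, msg='err')): A:[] B:[] C:[] D:[err]
After 2 (send(from=B, to=A, msg='data')): A:[data] B:[] C:[] D:[err]
After 3 (process(C)): A:[data] B:[] C:[] D:[err]
After 4 (send(from=D, to=A, msg='pong')): A:[data,pong] B:[] C:[] D:[err]
After 5 (send(from=D, to=A, msg='hello')): A:[data,pong,hello] B:[] C:[] D:[err]
After 6 (process(A)): A:[pong,hello] B:[] C:[] D:[err]
After 7 (process(D)): A:[pong,hello] B:[] C:[] D:[]
After 8 (send(from=D, to=B, msg='resp')): A:[pong,hello] B:[resp] C:[] D:[]
After 9 (send(from=B, to=D, msg='ok')): A:[pong,hello] B:[resp] C:[] D:[ok]
After 10 (process(B)): A:[pong,hello] B:[] C:[] D:[ok]
After 11 (send(from=D, to=B, msg='done')): A:[pong,hello] B:[done] C:[] D:[ok]
After 12 (send(from=B, to=C, msg='ping')): A:[pong,hello] B:[done] C:[ping] D:[ok]
After 13 (send(from=D, to=C, msg='sync')): A:[pong,hello] B:[done] C:[ping,sync] D:[ok]

Answer: data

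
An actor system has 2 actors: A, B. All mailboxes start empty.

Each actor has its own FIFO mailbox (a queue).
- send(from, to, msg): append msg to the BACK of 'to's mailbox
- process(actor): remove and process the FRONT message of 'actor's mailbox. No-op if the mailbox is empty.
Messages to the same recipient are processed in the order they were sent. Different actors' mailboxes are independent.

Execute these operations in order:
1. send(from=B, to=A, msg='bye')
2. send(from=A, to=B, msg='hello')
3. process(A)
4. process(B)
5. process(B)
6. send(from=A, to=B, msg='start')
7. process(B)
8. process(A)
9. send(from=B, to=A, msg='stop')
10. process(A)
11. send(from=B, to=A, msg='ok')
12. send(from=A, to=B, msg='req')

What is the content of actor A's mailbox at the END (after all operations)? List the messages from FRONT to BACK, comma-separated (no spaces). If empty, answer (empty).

Answer: ok

Derivation:
After 1 (send(from=B, to=A, msg='bye')): A:[bye] B:[]
After 2 (send(from=A, to=B, msg='hello')): A:[bye] B:[hello]
After 3 (process(A)): A:[] B:[hello]
After 4 (process(B)): A:[] B:[]
After 5 (process(B)): A:[] B:[]
After 6 (send(from=A, to=B, msg='start')): A:[] B:[start]
After 7 (process(B)): A:[] B:[]
After 8 (process(A)): A:[] B:[]
After 9 (send(from=B, to=A, msg='stop')): A:[stop] B:[]
After 10 (process(A)): A:[] B:[]
After 11 (send(from=B, to=A, msg='ok')): A:[ok] B:[]
After 12 (send(from=A, to=B, msg='req')): A:[ok] B:[req]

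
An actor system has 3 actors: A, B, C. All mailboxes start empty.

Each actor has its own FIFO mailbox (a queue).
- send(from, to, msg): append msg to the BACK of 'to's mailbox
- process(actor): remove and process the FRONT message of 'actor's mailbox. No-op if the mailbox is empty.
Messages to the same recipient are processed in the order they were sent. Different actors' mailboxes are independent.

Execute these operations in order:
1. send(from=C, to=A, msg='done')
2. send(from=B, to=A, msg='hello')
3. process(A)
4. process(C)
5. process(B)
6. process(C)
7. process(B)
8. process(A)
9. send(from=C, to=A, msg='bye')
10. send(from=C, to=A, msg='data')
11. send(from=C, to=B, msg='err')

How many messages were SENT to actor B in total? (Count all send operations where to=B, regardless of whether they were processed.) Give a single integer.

Answer: 1

Derivation:
After 1 (send(from=C, to=A, msg='done')): A:[done] B:[] C:[]
After 2 (send(from=B, to=A, msg='hello')): A:[done,hello] B:[] C:[]
After 3 (process(A)): A:[hello] B:[] C:[]
After 4 (process(C)): A:[hello] B:[] C:[]
After 5 (process(B)): A:[hello] B:[] C:[]
After 6 (process(C)): A:[hello] B:[] C:[]
After 7 (process(B)): A:[hello] B:[] C:[]
After 8 (process(A)): A:[] B:[] C:[]
After 9 (send(from=C, to=A, msg='bye')): A:[bye] B:[] C:[]
After 10 (send(from=C, to=A, msg='data')): A:[bye,data] B:[] C:[]
After 11 (send(from=C, to=B, msg='err')): A:[bye,data] B:[err] C:[]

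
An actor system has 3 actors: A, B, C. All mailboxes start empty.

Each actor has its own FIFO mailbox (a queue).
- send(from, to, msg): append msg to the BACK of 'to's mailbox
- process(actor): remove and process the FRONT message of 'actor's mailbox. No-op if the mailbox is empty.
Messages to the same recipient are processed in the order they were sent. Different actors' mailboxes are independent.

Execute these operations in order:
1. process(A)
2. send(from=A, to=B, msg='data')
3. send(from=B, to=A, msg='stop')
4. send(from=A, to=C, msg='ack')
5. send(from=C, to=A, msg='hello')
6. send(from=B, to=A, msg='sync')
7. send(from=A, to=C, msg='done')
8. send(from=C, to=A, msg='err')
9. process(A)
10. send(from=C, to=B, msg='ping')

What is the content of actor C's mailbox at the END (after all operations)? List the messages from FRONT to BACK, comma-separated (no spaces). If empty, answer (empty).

Answer: ack,done

Derivation:
After 1 (process(A)): A:[] B:[] C:[]
After 2 (send(from=A, to=B, msg='data')): A:[] B:[data] C:[]
After 3 (send(from=B, to=A, msg='stop')): A:[stop] B:[data] C:[]
After 4 (send(from=A, to=C, msg='ack')): A:[stop] B:[data] C:[ack]
After 5 (send(from=C, to=A, msg='hello')): A:[stop,hello] B:[data] C:[ack]
After 6 (send(from=B, to=A, msg='sync')): A:[stop,hello,sync] B:[data] C:[ack]
After 7 (send(from=A, to=C, msg='done')): A:[stop,hello,sync] B:[data] C:[ack,done]
After 8 (send(from=C, to=A, msg='err')): A:[stop,hello,sync,err] B:[data] C:[ack,done]
After 9 (process(A)): A:[hello,sync,err] B:[data] C:[ack,done]
After 10 (send(from=C, to=B, msg='ping')): A:[hello,sync,err] B:[data,ping] C:[ack,done]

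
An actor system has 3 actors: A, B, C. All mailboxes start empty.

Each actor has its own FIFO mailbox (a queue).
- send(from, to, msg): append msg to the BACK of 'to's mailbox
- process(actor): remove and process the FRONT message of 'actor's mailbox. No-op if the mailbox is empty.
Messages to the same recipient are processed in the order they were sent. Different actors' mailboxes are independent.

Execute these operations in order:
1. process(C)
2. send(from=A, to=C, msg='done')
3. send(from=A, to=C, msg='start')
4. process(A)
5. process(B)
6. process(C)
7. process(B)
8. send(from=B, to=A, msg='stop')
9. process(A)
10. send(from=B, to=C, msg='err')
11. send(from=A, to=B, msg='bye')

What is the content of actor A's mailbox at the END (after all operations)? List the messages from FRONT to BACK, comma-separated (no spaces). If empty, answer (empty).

After 1 (process(C)): A:[] B:[] C:[]
After 2 (send(from=A, to=C, msg='done')): A:[] B:[] C:[done]
After 3 (send(from=A, to=C, msg='start')): A:[] B:[] C:[done,start]
After 4 (process(A)): A:[] B:[] C:[done,start]
After 5 (process(B)): A:[] B:[] C:[done,start]
After 6 (process(C)): A:[] B:[] C:[start]
After 7 (process(B)): A:[] B:[] C:[start]
After 8 (send(from=B, to=A, msg='stop')): A:[stop] B:[] C:[start]
After 9 (process(A)): A:[] B:[] C:[start]
After 10 (send(from=B, to=C, msg='err')): A:[] B:[] C:[start,err]
After 11 (send(from=A, to=B, msg='bye')): A:[] B:[bye] C:[start,err]

Answer: (empty)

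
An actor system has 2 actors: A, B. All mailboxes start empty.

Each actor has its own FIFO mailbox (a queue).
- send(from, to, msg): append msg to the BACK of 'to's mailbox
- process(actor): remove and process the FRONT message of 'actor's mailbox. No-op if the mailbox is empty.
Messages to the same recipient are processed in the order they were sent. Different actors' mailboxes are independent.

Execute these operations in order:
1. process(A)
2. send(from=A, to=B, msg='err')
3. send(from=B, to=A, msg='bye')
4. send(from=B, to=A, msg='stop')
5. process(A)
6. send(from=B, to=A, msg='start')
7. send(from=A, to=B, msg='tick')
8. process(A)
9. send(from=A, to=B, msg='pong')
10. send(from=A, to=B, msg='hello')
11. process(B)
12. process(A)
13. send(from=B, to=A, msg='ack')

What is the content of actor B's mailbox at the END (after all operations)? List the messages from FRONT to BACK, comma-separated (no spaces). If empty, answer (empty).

Answer: tick,pong,hello

Derivation:
After 1 (process(A)): A:[] B:[]
After 2 (send(from=A, to=B, msg='err')): A:[] B:[err]
After 3 (send(from=B, to=A, msg='bye')): A:[bye] B:[err]
After 4 (send(from=B, to=A, msg='stop')): A:[bye,stop] B:[err]
After 5 (process(A)): A:[stop] B:[err]
After 6 (send(from=B, to=A, msg='start')): A:[stop,start] B:[err]
After 7 (send(from=A, to=B, msg='tick')): A:[stop,start] B:[err,tick]
After 8 (process(A)): A:[start] B:[err,tick]
After 9 (send(from=A, to=B, msg='pong')): A:[start] B:[err,tick,pong]
After 10 (send(from=A, to=B, msg='hello')): A:[start] B:[err,tick,pong,hello]
After 11 (process(B)): A:[start] B:[tick,pong,hello]
After 12 (process(A)): A:[] B:[tick,pong,hello]
After 13 (send(from=B, to=A, msg='ack')): A:[ack] B:[tick,pong,hello]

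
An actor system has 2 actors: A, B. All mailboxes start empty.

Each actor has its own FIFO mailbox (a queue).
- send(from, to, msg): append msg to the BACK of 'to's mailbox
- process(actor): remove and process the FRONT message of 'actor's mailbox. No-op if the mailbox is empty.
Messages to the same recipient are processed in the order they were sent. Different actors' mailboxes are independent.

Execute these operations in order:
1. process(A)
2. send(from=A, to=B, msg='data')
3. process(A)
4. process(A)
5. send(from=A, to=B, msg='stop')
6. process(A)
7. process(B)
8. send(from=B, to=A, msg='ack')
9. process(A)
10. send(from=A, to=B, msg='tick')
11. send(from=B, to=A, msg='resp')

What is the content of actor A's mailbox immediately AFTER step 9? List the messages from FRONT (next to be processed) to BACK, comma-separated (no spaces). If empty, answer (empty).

After 1 (process(A)): A:[] B:[]
After 2 (send(from=A, to=B, msg='data')): A:[] B:[data]
After 3 (process(A)): A:[] B:[data]
After 4 (process(A)): A:[] B:[data]
After 5 (send(from=A, to=B, msg='stop')): A:[] B:[data,stop]
After 6 (process(A)): A:[] B:[data,stop]
After 7 (process(B)): A:[] B:[stop]
After 8 (send(from=B, to=A, msg='ack')): A:[ack] B:[stop]
After 9 (process(A)): A:[] B:[stop]

(empty)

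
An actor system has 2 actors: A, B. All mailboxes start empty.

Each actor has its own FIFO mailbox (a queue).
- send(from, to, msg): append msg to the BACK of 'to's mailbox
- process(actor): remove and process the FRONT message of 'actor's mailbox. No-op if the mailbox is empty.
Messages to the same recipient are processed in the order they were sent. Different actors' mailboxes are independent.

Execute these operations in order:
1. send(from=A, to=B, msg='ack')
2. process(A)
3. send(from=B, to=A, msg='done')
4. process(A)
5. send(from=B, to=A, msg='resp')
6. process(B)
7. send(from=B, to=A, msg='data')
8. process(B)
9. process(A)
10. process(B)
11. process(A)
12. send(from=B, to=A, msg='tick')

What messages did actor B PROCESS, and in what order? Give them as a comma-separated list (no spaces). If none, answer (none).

After 1 (send(from=A, to=B, msg='ack')): A:[] B:[ack]
After 2 (process(A)): A:[] B:[ack]
After 3 (send(from=B, to=A, msg='done')): A:[done] B:[ack]
After 4 (process(A)): A:[] B:[ack]
After 5 (send(from=B, to=A, msg='resp')): A:[resp] B:[ack]
After 6 (process(B)): A:[resp] B:[]
After 7 (send(from=B, to=A, msg='data')): A:[resp,data] B:[]
After 8 (process(B)): A:[resp,data] B:[]
After 9 (process(A)): A:[data] B:[]
After 10 (process(B)): A:[data] B:[]
After 11 (process(A)): A:[] B:[]
After 12 (send(from=B, to=A, msg='tick')): A:[tick] B:[]

Answer: ack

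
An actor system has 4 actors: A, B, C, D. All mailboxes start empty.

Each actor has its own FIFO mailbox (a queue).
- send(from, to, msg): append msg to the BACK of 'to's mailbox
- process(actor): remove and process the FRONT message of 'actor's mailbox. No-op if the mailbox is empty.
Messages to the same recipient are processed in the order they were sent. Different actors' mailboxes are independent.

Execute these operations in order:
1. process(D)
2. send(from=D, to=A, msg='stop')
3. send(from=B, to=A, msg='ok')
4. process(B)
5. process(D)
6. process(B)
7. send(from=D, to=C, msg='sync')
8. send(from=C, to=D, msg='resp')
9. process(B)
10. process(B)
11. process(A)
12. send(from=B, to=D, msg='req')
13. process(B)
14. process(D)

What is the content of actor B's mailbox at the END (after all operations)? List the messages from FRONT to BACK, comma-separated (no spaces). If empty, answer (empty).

After 1 (process(D)): A:[] B:[] C:[] D:[]
After 2 (send(from=D, to=A, msg='stop')): A:[stop] B:[] C:[] D:[]
After 3 (send(from=B, to=A, msg='ok')): A:[stop,ok] B:[] C:[] D:[]
After 4 (process(B)): A:[stop,ok] B:[] C:[] D:[]
After 5 (process(D)): A:[stop,ok] B:[] C:[] D:[]
After 6 (process(B)): A:[stop,ok] B:[] C:[] D:[]
After 7 (send(from=D, to=C, msg='sync')): A:[stop,ok] B:[] C:[sync] D:[]
After 8 (send(from=C, to=D, msg='resp')): A:[stop,ok] B:[] C:[sync] D:[resp]
After 9 (process(B)): A:[stop,ok] B:[] C:[sync] D:[resp]
After 10 (process(B)): A:[stop,ok] B:[] C:[sync] D:[resp]
After 11 (process(A)): A:[ok] B:[] C:[sync] D:[resp]
After 12 (send(from=B, to=D, msg='req')): A:[ok] B:[] C:[sync] D:[resp,req]
After 13 (process(B)): A:[ok] B:[] C:[sync] D:[resp,req]
After 14 (process(D)): A:[ok] B:[] C:[sync] D:[req]

Answer: (empty)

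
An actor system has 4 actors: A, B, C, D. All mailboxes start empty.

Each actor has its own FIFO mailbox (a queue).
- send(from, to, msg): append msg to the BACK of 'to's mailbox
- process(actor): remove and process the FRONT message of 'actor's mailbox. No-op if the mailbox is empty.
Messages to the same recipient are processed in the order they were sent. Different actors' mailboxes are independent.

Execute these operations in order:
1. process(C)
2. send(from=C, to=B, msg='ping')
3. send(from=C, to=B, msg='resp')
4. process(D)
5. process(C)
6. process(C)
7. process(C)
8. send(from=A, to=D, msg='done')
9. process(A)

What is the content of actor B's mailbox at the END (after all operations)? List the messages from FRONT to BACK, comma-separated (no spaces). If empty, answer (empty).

After 1 (process(C)): A:[] B:[] C:[] D:[]
After 2 (send(from=C, to=B, msg='ping')): A:[] B:[ping] C:[] D:[]
After 3 (send(from=C, to=B, msg='resp')): A:[] B:[ping,resp] C:[] D:[]
After 4 (process(D)): A:[] B:[ping,resp] C:[] D:[]
After 5 (process(C)): A:[] B:[ping,resp] C:[] D:[]
After 6 (process(C)): A:[] B:[ping,resp] C:[] D:[]
After 7 (process(C)): A:[] B:[ping,resp] C:[] D:[]
After 8 (send(from=A, to=D, msg='done')): A:[] B:[ping,resp] C:[] D:[done]
After 9 (process(A)): A:[] B:[ping,resp] C:[] D:[done]

Answer: ping,resp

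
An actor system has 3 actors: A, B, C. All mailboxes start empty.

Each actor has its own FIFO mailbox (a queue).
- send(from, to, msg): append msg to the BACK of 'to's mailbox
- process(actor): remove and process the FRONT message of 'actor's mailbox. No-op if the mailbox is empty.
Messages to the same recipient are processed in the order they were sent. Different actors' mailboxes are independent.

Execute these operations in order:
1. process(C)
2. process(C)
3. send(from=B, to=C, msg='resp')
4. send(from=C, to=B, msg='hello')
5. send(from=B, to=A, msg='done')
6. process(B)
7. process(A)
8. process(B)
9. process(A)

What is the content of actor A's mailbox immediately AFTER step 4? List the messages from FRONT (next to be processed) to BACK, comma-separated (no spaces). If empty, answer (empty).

After 1 (process(C)): A:[] B:[] C:[]
After 2 (process(C)): A:[] B:[] C:[]
After 3 (send(from=B, to=C, msg='resp')): A:[] B:[] C:[resp]
After 4 (send(from=C, to=B, msg='hello')): A:[] B:[hello] C:[resp]

(empty)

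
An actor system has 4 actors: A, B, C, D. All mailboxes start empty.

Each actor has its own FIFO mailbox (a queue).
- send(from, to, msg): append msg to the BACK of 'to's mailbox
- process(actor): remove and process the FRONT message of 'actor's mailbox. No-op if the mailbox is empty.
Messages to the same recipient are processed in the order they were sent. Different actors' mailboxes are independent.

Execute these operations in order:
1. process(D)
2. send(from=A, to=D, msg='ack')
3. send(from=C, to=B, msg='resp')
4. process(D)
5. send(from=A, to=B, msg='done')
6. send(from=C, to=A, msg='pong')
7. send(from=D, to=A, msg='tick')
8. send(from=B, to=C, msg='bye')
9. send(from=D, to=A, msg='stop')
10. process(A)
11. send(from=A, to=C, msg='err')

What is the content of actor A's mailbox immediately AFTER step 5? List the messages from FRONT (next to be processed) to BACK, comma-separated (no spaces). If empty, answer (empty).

After 1 (process(D)): A:[] B:[] C:[] D:[]
After 2 (send(from=A, to=D, msg='ack')): A:[] B:[] C:[] D:[ack]
After 3 (send(from=C, to=B, msg='resp')): A:[] B:[resp] C:[] D:[ack]
After 4 (process(D)): A:[] B:[resp] C:[] D:[]
After 5 (send(from=A, to=B, msg='done')): A:[] B:[resp,done] C:[] D:[]

(empty)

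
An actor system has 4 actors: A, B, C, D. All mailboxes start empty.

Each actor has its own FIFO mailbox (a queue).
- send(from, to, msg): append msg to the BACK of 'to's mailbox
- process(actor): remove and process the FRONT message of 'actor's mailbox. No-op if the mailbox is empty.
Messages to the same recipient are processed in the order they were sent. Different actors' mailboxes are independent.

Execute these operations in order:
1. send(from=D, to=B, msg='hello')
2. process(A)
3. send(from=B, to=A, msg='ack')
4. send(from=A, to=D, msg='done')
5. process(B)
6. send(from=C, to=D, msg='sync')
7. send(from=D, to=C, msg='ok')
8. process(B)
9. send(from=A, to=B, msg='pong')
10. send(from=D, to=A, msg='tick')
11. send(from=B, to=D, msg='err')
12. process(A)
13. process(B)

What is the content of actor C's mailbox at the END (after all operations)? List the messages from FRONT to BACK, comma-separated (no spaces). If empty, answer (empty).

Answer: ok

Derivation:
After 1 (send(from=D, to=B, msg='hello')): A:[] B:[hello] C:[] D:[]
After 2 (process(A)): A:[] B:[hello] C:[] D:[]
After 3 (send(from=B, to=A, msg='ack')): A:[ack] B:[hello] C:[] D:[]
After 4 (send(from=A, to=D, msg='done')): A:[ack] B:[hello] C:[] D:[done]
After 5 (process(B)): A:[ack] B:[] C:[] D:[done]
After 6 (send(from=C, to=D, msg='sync')): A:[ack] B:[] C:[] D:[done,sync]
After 7 (send(from=D, to=C, msg='ok')): A:[ack] B:[] C:[ok] D:[done,sync]
After 8 (process(B)): A:[ack] B:[] C:[ok] D:[done,sync]
After 9 (send(from=A, to=B, msg='pong')): A:[ack] B:[pong] C:[ok] D:[done,sync]
After 10 (send(from=D, to=A, msg='tick')): A:[ack,tick] B:[pong] C:[ok] D:[done,sync]
After 11 (send(from=B, to=D, msg='err')): A:[ack,tick] B:[pong] C:[ok] D:[done,sync,err]
After 12 (process(A)): A:[tick] B:[pong] C:[ok] D:[done,sync,err]
After 13 (process(B)): A:[tick] B:[] C:[ok] D:[done,sync,err]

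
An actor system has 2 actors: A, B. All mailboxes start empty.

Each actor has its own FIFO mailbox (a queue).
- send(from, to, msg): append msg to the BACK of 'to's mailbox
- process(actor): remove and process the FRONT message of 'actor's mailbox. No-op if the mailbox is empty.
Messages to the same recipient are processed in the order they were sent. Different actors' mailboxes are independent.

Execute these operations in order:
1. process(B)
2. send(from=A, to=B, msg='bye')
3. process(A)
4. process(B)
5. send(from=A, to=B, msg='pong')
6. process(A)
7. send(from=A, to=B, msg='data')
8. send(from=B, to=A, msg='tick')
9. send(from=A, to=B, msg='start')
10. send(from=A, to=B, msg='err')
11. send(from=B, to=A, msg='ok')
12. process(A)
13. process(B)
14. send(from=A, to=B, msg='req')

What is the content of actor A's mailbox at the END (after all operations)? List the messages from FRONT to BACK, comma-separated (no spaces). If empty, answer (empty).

After 1 (process(B)): A:[] B:[]
After 2 (send(from=A, to=B, msg='bye')): A:[] B:[bye]
After 3 (process(A)): A:[] B:[bye]
After 4 (process(B)): A:[] B:[]
After 5 (send(from=A, to=B, msg='pong')): A:[] B:[pong]
After 6 (process(A)): A:[] B:[pong]
After 7 (send(from=A, to=B, msg='data')): A:[] B:[pong,data]
After 8 (send(from=B, to=A, msg='tick')): A:[tick] B:[pong,data]
After 9 (send(from=A, to=B, msg='start')): A:[tick] B:[pong,data,start]
After 10 (send(from=A, to=B, msg='err')): A:[tick] B:[pong,data,start,err]
After 11 (send(from=B, to=A, msg='ok')): A:[tick,ok] B:[pong,data,start,err]
After 12 (process(A)): A:[ok] B:[pong,data,start,err]
After 13 (process(B)): A:[ok] B:[data,start,err]
After 14 (send(from=A, to=B, msg='req')): A:[ok] B:[data,start,err,req]

Answer: ok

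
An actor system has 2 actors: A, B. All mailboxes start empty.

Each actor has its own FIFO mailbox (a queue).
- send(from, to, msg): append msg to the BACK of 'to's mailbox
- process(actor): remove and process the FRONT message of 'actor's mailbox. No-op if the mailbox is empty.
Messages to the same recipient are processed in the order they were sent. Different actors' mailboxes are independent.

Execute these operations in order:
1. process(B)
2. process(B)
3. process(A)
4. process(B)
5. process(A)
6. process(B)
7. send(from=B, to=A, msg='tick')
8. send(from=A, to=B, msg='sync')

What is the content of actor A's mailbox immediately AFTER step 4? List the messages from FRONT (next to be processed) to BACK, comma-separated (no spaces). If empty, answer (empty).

After 1 (process(B)): A:[] B:[]
After 2 (process(B)): A:[] B:[]
After 3 (process(A)): A:[] B:[]
After 4 (process(B)): A:[] B:[]

(empty)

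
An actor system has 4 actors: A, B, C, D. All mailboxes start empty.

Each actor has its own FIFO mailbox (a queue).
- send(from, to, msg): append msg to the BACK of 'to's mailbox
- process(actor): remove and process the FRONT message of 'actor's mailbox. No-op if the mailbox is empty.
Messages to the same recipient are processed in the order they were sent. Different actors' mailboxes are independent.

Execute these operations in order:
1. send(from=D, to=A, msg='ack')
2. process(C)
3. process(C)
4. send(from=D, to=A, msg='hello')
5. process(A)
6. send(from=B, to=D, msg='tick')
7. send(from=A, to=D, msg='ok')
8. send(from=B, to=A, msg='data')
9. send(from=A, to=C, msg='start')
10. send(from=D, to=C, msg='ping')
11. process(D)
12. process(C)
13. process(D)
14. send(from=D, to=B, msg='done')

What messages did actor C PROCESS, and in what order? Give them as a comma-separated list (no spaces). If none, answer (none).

After 1 (send(from=D, to=A, msg='ack')): A:[ack] B:[] C:[] D:[]
After 2 (process(C)): A:[ack] B:[] C:[] D:[]
After 3 (process(C)): A:[ack] B:[] C:[] D:[]
After 4 (send(from=D, to=A, msg='hello')): A:[ack,hello] B:[] C:[] D:[]
After 5 (process(A)): A:[hello] B:[] C:[] D:[]
After 6 (send(from=B, to=D, msg='tick')): A:[hello] B:[] C:[] D:[tick]
After 7 (send(from=A, to=D, msg='ok')): A:[hello] B:[] C:[] D:[tick,ok]
After 8 (send(from=B, to=A, msg='data')): A:[hello,data] B:[] C:[] D:[tick,ok]
After 9 (send(from=A, to=C, msg='start')): A:[hello,data] B:[] C:[start] D:[tick,ok]
After 10 (send(from=D, to=C, msg='ping')): A:[hello,data] B:[] C:[start,ping] D:[tick,ok]
After 11 (process(D)): A:[hello,data] B:[] C:[start,ping] D:[ok]
After 12 (process(C)): A:[hello,data] B:[] C:[ping] D:[ok]
After 13 (process(D)): A:[hello,data] B:[] C:[ping] D:[]
After 14 (send(from=D, to=B, msg='done')): A:[hello,data] B:[done] C:[ping] D:[]

Answer: start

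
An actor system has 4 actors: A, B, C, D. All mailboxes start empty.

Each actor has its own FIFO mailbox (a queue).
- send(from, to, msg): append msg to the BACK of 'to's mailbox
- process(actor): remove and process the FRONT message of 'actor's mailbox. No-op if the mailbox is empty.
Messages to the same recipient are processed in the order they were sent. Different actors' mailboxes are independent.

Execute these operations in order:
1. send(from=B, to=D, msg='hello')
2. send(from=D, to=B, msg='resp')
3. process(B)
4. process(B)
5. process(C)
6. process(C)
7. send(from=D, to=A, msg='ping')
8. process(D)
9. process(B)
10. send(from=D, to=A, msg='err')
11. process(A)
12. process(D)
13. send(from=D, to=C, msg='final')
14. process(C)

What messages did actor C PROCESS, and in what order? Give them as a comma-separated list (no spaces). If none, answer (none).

After 1 (send(from=B, to=D, msg='hello')): A:[] B:[] C:[] D:[hello]
After 2 (send(from=D, to=B, msg='resp')): A:[] B:[resp] C:[] D:[hello]
After 3 (process(B)): A:[] B:[] C:[] D:[hello]
After 4 (process(B)): A:[] B:[] C:[] D:[hello]
After 5 (process(C)): A:[] B:[] C:[] D:[hello]
After 6 (process(C)): A:[] B:[] C:[] D:[hello]
After 7 (send(from=D, to=A, msg='ping')): A:[ping] B:[] C:[] D:[hello]
After 8 (process(D)): A:[ping] B:[] C:[] D:[]
After 9 (process(B)): A:[ping] B:[] C:[] D:[]
After 10 (send(from=D, to=A, msg='err')): A:[ping,err] B:[] C:[] D:[]
After 11 (process(A)): A:[err] B:[] C:[] D:[]
After 12 (process(D)): A:[err] B:[] C:[] D:[]
After 13 (send(from=D, to=C, msg='final')): A:[err] B:[] C:[final] D:[]
After 14 (process(C)): A:[err] B:[] C:[] D:[]

Answer: final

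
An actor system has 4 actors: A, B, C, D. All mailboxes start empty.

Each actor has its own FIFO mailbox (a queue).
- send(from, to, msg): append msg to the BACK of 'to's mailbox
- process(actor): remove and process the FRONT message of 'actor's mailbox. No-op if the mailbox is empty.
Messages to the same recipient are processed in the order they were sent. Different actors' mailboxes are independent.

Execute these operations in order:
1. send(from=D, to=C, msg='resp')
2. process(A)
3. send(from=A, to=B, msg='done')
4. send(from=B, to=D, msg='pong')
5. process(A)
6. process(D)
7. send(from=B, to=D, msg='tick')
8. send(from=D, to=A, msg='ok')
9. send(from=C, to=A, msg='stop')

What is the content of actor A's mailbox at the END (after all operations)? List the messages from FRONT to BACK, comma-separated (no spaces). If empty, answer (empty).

After 1 (send(from=D, to=C, msg='resp')): A:[] B:[] C:[resp] D:[]
After 2 (process(A)): A:[] B:[] C:[resp] D:[]
After 3 (send(from=A, to=B, msg='done')): A:[] B:[done] C:[resp] D:[]
After 4 (send(from=B, to=D, msg='pong')): A:[] B:[done] C:[resp] D:[pong]
After 5 (process(A)): A:[] B:[done] C:[resp] D:[pong]
After 6 (process(D)): A:[] B:[done] C:[resp] D:[]
After 7 (send(from=B, to=D, msg='tick')): A:[] B:[done] C:[resp] D:[tick]
After 8 (send(from=D, to=A, msg='ok')): A:[ok] B:[done] C:[resp] D:[tick]
After 9 (send(from=C, to=A, msg='stop')): A:[ok,stop] B:[done] C:[resp] D:[tick]

Answer: ok,stop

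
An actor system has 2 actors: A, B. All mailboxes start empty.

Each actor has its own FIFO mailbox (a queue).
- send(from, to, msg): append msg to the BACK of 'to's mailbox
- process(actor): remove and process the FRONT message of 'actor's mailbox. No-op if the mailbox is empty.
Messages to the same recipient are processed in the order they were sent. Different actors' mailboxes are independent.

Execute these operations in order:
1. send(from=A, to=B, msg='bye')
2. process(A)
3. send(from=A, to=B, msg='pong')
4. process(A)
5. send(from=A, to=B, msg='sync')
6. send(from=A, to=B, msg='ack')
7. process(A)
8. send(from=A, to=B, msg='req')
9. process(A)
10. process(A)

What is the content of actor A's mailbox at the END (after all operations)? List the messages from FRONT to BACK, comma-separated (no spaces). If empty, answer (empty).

Answer: (empty)

Derivation:
After 1 (send(from=A, to=B, msg='bye')): A:[] B:[bye]
After 2 (process(A)): A:[] B:[bye]
After 3 (send(from=A, to=B, msg='pong')): A:[] B:[bye,pong]
After 4 (process(A)): A:[] B:[bye,pong]
After 5 (send(from=A, to=B, msg='sync')): A:[] B:[bye,pong,sync]
After 6 (send(from=A, to=B, msg='ack')): A:[] B:[bye,pong,sync,ack]
After 7 (process(A)): A:[] B:[bye,pong,sync,ack]
After 8 (send(from=A, to=B, msg='req')): A:[] B:[bye,pong,sync,ack,req]
After 9 (process(A)): A:[] B:[bye,pong,sync,ack,req]
After 10 (process(A)): A:[] B:[bye,pong,sync,ack,req]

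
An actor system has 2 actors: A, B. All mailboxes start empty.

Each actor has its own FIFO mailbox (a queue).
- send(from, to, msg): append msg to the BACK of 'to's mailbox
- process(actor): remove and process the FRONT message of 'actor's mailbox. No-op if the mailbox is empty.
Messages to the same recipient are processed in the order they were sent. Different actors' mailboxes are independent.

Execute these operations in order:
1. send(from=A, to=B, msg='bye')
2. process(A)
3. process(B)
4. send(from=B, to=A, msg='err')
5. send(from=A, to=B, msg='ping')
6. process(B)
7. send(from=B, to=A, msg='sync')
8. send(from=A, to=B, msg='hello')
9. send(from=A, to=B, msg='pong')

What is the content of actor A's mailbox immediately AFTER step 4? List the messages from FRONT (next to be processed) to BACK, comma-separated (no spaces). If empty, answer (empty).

After 1 (send(from=A, to=B, msg='bye')): A:[] B:[bye]
After 2 (process(A)): A:[] B:[bye]
After 3 (process(B)): A:[] B:[]
After 4 (send(from=B, to=A, msg='err')): A:[err] B:[]

err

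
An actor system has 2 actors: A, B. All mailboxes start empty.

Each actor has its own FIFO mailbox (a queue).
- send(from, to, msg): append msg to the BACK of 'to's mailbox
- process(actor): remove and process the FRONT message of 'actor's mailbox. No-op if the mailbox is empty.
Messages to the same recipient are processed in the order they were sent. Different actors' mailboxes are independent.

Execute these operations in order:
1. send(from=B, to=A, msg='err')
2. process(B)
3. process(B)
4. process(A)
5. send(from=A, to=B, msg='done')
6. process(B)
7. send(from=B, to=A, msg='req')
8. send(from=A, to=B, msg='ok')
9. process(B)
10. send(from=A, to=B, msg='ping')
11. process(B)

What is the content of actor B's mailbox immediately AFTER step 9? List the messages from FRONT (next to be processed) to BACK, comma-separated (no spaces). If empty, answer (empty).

After 1 (send(from=B, to=A, msg='err')): A:[err] B:[]
After 2 (process(B)): A:[err] B:[]
After 3 (process(B)): A:[err] B:[]
After 4 (process(A)): A:[] B:[]
After 5 (send(from=A, to=B, msg='done')): A:[] B:[done]
After 6 (process(B)): A:[] B:[]
After 7 (send(from=B, to=A, msg='req')): A:[req] B:[]
After 8 (send(from=A, to=B, msg='ok')): A:[req] B:[ok]
After 9 (process(B)): A:[req] B:[]

(empty)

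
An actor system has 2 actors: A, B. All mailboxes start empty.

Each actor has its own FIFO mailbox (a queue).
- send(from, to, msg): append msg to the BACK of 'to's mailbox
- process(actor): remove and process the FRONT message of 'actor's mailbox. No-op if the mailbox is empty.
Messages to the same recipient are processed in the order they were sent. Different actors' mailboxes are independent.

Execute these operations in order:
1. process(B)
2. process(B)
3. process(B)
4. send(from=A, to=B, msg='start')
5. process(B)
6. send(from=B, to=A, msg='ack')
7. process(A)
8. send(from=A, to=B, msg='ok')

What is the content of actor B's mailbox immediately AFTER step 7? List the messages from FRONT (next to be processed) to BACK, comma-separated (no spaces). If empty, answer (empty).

After 1 (process(B)): A:[] B:[]
After 2 (process(B)): A:[] B:[]
After 3 (process(B)): A:[] B:[]
After 4 (send(from=A, to=B, msg='start')): A:[] B:[start]
After 5 (process(B)): A:[] B:[]
After 6 (send(from=B, to=A, msg='ack')): A:[ack] B:[]
After 7 (process(A)): A:[] B:[]

(empty)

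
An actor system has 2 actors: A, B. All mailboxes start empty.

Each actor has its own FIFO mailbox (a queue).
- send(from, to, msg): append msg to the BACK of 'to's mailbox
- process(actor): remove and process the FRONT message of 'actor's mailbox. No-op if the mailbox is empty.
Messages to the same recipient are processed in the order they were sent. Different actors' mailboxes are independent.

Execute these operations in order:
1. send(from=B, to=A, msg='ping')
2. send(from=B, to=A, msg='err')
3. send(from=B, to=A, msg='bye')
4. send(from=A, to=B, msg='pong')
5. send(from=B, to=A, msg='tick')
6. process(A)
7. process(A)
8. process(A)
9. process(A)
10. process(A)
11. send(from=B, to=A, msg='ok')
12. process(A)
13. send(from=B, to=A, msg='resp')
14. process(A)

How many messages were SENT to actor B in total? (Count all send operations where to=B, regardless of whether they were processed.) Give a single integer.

Answer: 1

Derivation:
After 1 (send(from=B, to=A, msg='ping')): A:[ping] B:[]
After 2 (send(from=B, to=A, msg='err')): A:[ping,err] B:[]
After 3 (send(from=B, to=A, msg='bye')): A:[ping,err,bye] B:[]
After 4 (send(from=A, to=B, msg='pong')): A:[ping,err,bye] B:[pong]
After 5 (send(from=B, to=A, msg='tick')): A:[ping,err,bye,tick] B:[pong]
After 6 (process(A)): A:[err,bye,tick] B:[pong]
After 7 (process(A)): A:[bye,tick] B:[pong]
After 8 (process(A)): A:[tick] B:[pong]
After 9 (process(A)): A:[] B:[pong]
After 10 (process(A)): A:[] B:[pong]
After 11 (send(from=B, to=A, msg='ok')): A:[ok] B:[pong]
After 12 (process(A)): A:[] B:[pong]
After 13 (send(from=B, to=A, msg='resp')): A:[resp] B:[pong]
After 14 (process(A)): A:[] B:[pong]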